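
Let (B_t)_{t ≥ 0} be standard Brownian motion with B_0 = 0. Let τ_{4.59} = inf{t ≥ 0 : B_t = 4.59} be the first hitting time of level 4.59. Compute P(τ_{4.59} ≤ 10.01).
P(τ_{4.59} ≤ 10.01) = 2(1 − Φ(4.59/√10.01)) = 2(1 − Φ(1.4508)) ≈ 0.1468

By the reflection principle for standard BM, P(τ_b ≤ t) = 2 · P(B_t ≥ b). Since B_t ~ N(0, t), P(B_t ≥ 4.59) = 1 − Φ(4.59/√t) = 1 − Φ(4.59/√10.01) = 1 − Φ(1.4508) ≈ 0.07342. Doubling: P(τ_{4.59} ≤ 10.01) ≈ 2 · 0.07342 = 0.14684 ≈ 0.1468.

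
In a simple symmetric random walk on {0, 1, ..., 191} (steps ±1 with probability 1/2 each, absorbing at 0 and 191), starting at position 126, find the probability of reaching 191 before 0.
P(hit 191 before 0) = 126/191

Let u_k = P(hit 191 before 0 | start at k). Then u_0 = 0, u_191 = 1, and u_k = u_{k-1}/2 + u_{k+1}/2 for 1 ≤ k ≤ 190. This harmonic recurrence is solved by u_k = k/191, giving u_126 = 126/191.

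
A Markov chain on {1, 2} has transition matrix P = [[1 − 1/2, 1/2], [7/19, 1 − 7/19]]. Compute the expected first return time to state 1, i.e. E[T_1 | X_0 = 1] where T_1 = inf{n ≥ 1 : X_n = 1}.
E[T_1 | X_0 = 1] = 1/π_1 = 33/14

For an irreducible recurrent Markov chain with stationary distribution π, E[T_i | X_0 = i] = 1/π_i (Kac's formula). Here π_1 = (7/19)/(1/2 + 7/19) = (7/19)/(33/38) = 14/33, so E[T_1 | X_0 = 1] = 1/π_1 = (1/2 + 7/19)/(7/19) = (33/38)/(7/19) = 33/14.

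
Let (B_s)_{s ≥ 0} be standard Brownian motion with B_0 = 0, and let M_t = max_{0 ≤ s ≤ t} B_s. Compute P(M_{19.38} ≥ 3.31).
P(M_{19.38} ≥ 3.31) = 2·P(B_{19.38} ≥ 3.31) = 2(1 − Φ(3.31/√19.38)) ≈ 0.4521

By the reflection principle for Brownian motion, P(M_t ≥ a) = 2 · P(B_t ≥ a) for a ≥ 0. Since B_t ~ N(0, t), P(B_t ≥ 3.31) = 1 − Φ(3.31/√t) = 1 − Φ(3.31/√19.38) = 1 − Φ(0.7519). So
  P(M_{19.38} ≥ 3.31) = 2(1 − Φ(0.7519)) ≈ 0.4521.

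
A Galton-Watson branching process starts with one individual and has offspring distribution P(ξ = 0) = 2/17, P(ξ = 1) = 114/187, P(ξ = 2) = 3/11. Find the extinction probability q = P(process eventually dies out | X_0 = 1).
q = 22/51

The pgf is f(s) = 2/17 + 114/187·s + 3/11·s². The extinction probability q is the smallest fixed point of f in [0, 1]. Setting s = f(s):
  3/11·s² + (114/187 − 1)·s + 2/17 = 0
  3/11·s² − (2/17 + 3/11)·s + 2/17 = 0
which factors as (s − 1)·(3/11·s − 2/17) = 0, giving roots s = 1 and s = (2/17)/(3/11) = 22/51.
Mean offspring μ = 114/187 + 2·3/11 = 216/187 > 1 (supercritical), so q < 1. The extinction probability is the smaller root: q = (2/17)/(3/11) = 22/51.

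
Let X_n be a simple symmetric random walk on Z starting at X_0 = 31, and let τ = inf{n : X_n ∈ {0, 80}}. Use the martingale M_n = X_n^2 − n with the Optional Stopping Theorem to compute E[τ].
E[τ] = 1519

M_n = X_n^2 − n is a martingale (since E[X_{n+1}^2 | F_n] = X_n^2 + 1). By OST (τ has finite mean in a bounded region), E[M_τ] = E[M_0] = X_0^2 − 0 = 31^2 = 961. Also E[M_τ] = E[X_τ^2] − E[τ]. The walk exits at 0 or 80, with P(hit 80 first) = 31/80, so E[X_τ^2] = 80^2 · 31/80 + 0 = 2480. Thus E[τ] = E[X_τ^2] − E[M_τ] = 2480 − 961 = 1519 = 31(80 − 31) = 1519.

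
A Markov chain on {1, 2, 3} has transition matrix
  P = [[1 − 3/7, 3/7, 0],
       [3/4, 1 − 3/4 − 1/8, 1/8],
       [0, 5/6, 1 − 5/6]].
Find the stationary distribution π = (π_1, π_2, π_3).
π = (35/58, 10/29, 3/58)

This is a birth-death chain on three states, which satisfies detailed balance: π_1 · P_{12} = π_2 · P_{21} and π_2 · P_{23} = π_3 · P_{32}.
From π_1 · 3/7 = π_2 · 3/4: π_2/π_1 = (3/7)/(3/4) = 4/7.
From π_2 · 1/8 = π_3 · 5/6: π_3/π_2 = (1/8)/(5/6) = 3/20.
Take π_1 proportional to 1; then unnormalized π = (1, 4/7, 3/35). Normalize by dividing by the sum 58/35:
  π = (35/58, 10/29, 3/58).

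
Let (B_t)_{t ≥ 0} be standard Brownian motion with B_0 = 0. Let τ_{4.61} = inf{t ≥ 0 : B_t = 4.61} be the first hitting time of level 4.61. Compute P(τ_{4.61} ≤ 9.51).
P(τ_{4.61} ≤ 9.51) = 2(1 − Φ(4.61/√9.51)) = 2(1 − Φ(1.4949)) ≈ 0.1349

By the reflection principle for standard BM, P(τ_b ≤ t) = 2 · P(B_t ≥ b). Since B_t ~ N(0, t), P(B_t ≥ 4.61) = 1 − Φ(4.61/√t) = 1 − Φ(4.61/√9.51) = 1 − Φ(1.4949) ≈ 0.06747. Doubling: P(τ_{4.61} ≤ 9.51) ≈ 2 · 0.06747 = 0.13494 ≈ 0.1349.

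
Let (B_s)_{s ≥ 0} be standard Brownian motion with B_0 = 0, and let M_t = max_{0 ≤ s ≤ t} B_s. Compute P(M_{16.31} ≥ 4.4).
P(M_{16.31} ≥ 4.4) = 2·P(B_{16.31} ≥ 4.4) = 2(1 − Φ(4.4/√16.31)) ≈ 0.2759

By the reflection principle for Brownian motion, P(M_t ≥ a) = 2 · P(B_t ≥ a) for a ≥ 0. Since B_t ~ N(0, t), P(B_t ≥ 4.4) = 1 − Φ(4.4/√t) = 1 − Φ(4.4/√16.31) = 1 − Φ(1.0895). So
  P(M_{16.31} ≥ 4.4) = 2(1 − Φ(1.0895)) ≈ 0.2759.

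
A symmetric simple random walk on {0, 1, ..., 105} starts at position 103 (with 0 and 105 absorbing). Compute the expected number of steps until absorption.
E[τ | X_0 = 103] = 206

Let v_k = E[τ | X_0 = k]. Boundary: v_0 = v_105 = 0. Recurrence: v_k = 1 + (v_{k-1} + v_{k+1})/2 for 1 ≤ k ≤ 104. The particular solution to v_k − (v_{k-1} + v_{k+1})/2 = 1 is v_k = −k^2. Adding homogeneous solution A + B k and matching boundaries gives v_k = k (105 − k). Substituting k = 103: v_103 = 103 · 2 = 206.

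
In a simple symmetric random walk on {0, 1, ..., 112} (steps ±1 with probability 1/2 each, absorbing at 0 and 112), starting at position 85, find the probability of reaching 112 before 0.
P(hit 112 before 0) = 85/112

Let u_k = P(hit 112 before 0 | start at k). Then u_0 = 0, u_112 = 1, and u_k = u_{k-1}/2 + u_{k+1}/2 for 1 ≤ k ≤ 111. This harmonic recurrence is solved by u_k = k/112, giving u_85 = 85/112.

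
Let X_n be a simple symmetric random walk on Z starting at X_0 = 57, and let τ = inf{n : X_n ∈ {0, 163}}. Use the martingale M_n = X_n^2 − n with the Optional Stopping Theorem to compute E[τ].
E[τ] = 6042

M_n = X_n^2 − n is a martingale (since E[X_{n+1}^2 | F_n] = X_n^2 + 1). By OST (τ has finite mean in a bounded region), E[M_τ] = E[M_0] = X_0^2 − 0 = 57^2 = 3249. Also E[M_τ] = E[X_τ^2] − E[τ]. The walk exits at 0 or 163, with P(hit 163 first) = 57/163, so E[X_τ^2] = 163^2 · 57/163 + 0 = 9291. Thus E[τ] = E[X_τ^2] − E[M_τ] = 9291 − 3249 = 6042 = 57(163 − 57) = 6042.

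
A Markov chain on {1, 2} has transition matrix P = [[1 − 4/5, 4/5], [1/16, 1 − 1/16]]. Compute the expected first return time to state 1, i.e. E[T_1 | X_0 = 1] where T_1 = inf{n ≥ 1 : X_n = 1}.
E[T_1 | X_0 = 1] = 1/π_1 = 69/5

For an irreducible recurrent Markov chain with stationary distribution π, E[T_i | X_0 = i] = 1/π_i (Kac's formula). Here π_1 = (1/16)/(4/5 + 1/16) = (1/16)/(69/80) = 5/69, so E[T_1 | X_0 = 1] = 1/π_1 = (4/5 + 1/16)/(1/16) = (69/80)/(1/16) = 69/5.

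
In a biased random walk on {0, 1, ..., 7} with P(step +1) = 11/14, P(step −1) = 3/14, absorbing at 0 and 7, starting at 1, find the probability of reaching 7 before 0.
P(hit 7 before 0) = (1 − (3/11)^1) / (1 − (3/11)^7) = 1771561/2435623

Let u_k denote P(reach 7 before 0 | start at k). Boundary: u_0 = 0, u_7 = 1. Recurrence: u_k = 11/14·u_{k+1} + 3/14·u_{k-1} for 1 ≤ k ≤ 6. Try u_k = A + B·r^k with r = q/p = (3/14)/(11/14) = 3/11. Substitution satisfies the recurrence; boundary conditions give:
  u_k = (1 − r^k) / (1 − r^N) = (1 − (3/11)^1) / (1 − (3/11)^7) = 1771561/2435623.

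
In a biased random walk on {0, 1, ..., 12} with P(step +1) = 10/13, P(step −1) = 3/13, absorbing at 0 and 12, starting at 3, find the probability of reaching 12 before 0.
P(hit 12 before 0) = (1 − (3/10)^3) / (1 − (3/10)^12) = 1000000000/1027748683

Let u_k denote P(reach 12 before 0 | start at k). Boundary: u_0 = 0, u_12 = 1. Recurrence: u_k = 10/13·u_{k+1} + 3/13·u_{k-1} for 1 ≤ k ≤ 11. Try u_k = A + B·r^k with r = q/p = (3/13)/(10/13) = 3/10. Substitution satisfies the recurrence; boundary conditions give:
  u_k = (1 − r^k) / (1 − r^N) = (1 − (3/10)^3) / (1 − (3/10)^12) = 1000000000/1027748683.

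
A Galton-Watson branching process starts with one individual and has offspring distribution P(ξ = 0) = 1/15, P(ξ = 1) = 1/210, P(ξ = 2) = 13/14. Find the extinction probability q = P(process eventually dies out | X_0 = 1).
q = 14/195

The pgf is f(s) = 1/15 + 1/210·s + 13/14·s². The extinction probability q is the smallest fixed point of f in [0, 1]. Setting s = f(s):
  13/14·s² + (1/210 − 1)·s + 1/15 = 0
  13/14·s² − (1/15 + 13/14)·s + 1/15 = 0
which factors as (s − 1)·(13/14·s − 1/15) = 0, giving roots s = 1 and s = (1/15)/(13/14) = 14/195.
Mean offspring μ = 1/210 + 2·13/14 = 391/210 > 1 (supercritical), so q < 1. The extinction probability is the smaller root: q = (1/15)/(13/14) = 14/195.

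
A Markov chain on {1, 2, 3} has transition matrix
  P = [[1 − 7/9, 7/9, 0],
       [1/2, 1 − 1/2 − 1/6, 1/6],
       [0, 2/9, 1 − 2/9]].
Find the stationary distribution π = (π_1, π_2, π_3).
π = (18/67, 28/67, 21/67)

This is a birth-death chain on three states, which satisfies detailed balance: π_1 · P_{12} = π_2 · P_{21} and π_2 · P_{23} = π_3 · P_{32}.
From π_1 · 7/9 = π_2 · 1/2: π_2/π_1 = (7/9)/(1/2) = 14/9.
From π_2 · 1/6 = π_3 · 2/9: π_3/π_2 = (1/6)/(2/9) = 3/4.
Take π_1 proportional to 1; then unnormalized π = (1, 14/9, 7/6). Normalize by dividing by the sum 67/18:
  π = (18/67, 28/67, 21/67).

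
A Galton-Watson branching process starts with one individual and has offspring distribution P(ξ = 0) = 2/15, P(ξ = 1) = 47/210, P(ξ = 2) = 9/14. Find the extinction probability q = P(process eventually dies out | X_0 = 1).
q = 28/135

The pgf is f(s) = 2/15 + 47/210·s + 9/14·s². The extinction probability q is the smallest fixed point of f in [0, 1]. Setting s = f(s):
  9/14·s² + (47/210 − 1)·s + 2/15 = 0
  9/14·s² − (2/15 + 9/14)·s + 2/15 = 0
which factors as (s − 1)·(9/14·s − 2/15) = 0, giving roots s = 1 and s = (2/15)/(9/14) = 28/135.
Mean offspring μ = 47/210 + 2·9/14 = 317/210 > 1 (supercritical), so q < 1. The extinction probability is the smaller root: q = (2/15)/(9/14) = 28/135.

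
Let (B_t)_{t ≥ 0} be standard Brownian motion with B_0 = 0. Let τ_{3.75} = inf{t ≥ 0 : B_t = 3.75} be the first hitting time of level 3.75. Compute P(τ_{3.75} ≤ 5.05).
P(τ_{3.75} ≤ 5.05) = 2(1 − Φ(3.75/√5.05)) = 2(1 − Φ(1.6687)) ≈ 0.0952

By the reflection principle for standard BM, P(τ_b ≤ t) = 2 · P(B_t ≥ b). Since B_t ~ N(0, t), P(B_t ≥ 3.75) = 1 − Φ(3.75/√t) = 1 − Φ(3.75/√5.05) = 1 − Φ(1.6687) ≈ 0.04759. Doubling: P(τ_{3.75} ≤ 5.05) ≈ 2 · 0.04759 = 0.09518 ≈ 0.0952.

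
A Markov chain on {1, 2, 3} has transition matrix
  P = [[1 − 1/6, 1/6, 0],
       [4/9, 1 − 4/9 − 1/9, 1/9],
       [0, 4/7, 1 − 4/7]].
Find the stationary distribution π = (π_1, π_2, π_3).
π = (96/139, 36/139, 7/139)

This is a birth-death chain on three states, which satisfies detailed balance: π_1 · P_{12} = π_2 · P_{21} and π_2 · P_{23} = π_3 · P_{32}.
From π_1 · 1/6 = π_2 · 4/9: π_2/π_1 = (1/6)/(4/9) = 3/8.
From π_2 · 1/9 = π_3 · 4/7: π_3/π_2 = (1/9)/(4/7) = 7/36.
Take π_1 proportional to 1; then unnormalized π = (1, 3/8, 7/96). Normalize by dividing by the sum 139/96:
  π = (96/139, 36/139, 7/139).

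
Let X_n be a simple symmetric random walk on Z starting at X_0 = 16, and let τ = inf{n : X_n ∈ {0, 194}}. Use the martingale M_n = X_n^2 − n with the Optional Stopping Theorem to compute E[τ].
E[τ] = 2848

M_n = X_n^2 − n is a martingale (since E[X_{n+1}^2 | F_n] = X_n^2 + 1). By OST (τ has finite mean in a bounded region), E[M_τ] = E[M_0] = X_0^2 − 0 = 16^2 = 256. Also E[M_τ] = E[X_τ^2] − E[τ]. The walk exits at 0 or 194, with P(hit 194 first) = 16/194, so E[X_τ^2] = 194^2 · 16/194 + 0 = 3104. Thus E[τ] = E[X_τ^2] − E[M_τ] = 3104 − 256 = 2848 = 16(194 − 16) = 2848.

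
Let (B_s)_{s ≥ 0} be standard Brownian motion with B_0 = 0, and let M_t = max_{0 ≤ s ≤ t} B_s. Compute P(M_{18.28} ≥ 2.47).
P(M_{18.28} ≥ 2.47) = 2·P(B_{18.28} ≥ 2.47) = 2(1 − Φ(2.47/√18.28)) ≈ 0.5635

By the reflection principle for Brownian motion, P(M_t ≥ a) = 2 · P(B_t ≥ a) for a ≥ 0. Since B_t ~ N(0, t), P(B_t ≥ 2.47) = 1 − Φ(2.47/√t) = 1 − Φ(2.47/√18.28) = 1 − Φ(0.5777). So
  P(M_{18.28} ≥ 2.47) = 2(1 − Φ(0.5777)) ≈ 0.5635.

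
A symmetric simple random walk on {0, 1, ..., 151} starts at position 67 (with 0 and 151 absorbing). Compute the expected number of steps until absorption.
E[τ | X_0 = 67] = 5628

Let v_k = E[τ | X_0 = k]. Boundary: v_0 = v_151 = 0. Recurrence: v_k = 1 + (v_{k-1} + v_{k+1})/2 for 1 ≤ k ≤ 150. The particular solution to v_k − (v_{k-1} + v_{k+1})/2 = 1 is v_k = −k^2. Adding homogeneous solution A + B k and matching boundaries gives v_k = k (151 − k). Substituting k = 67: v_67 = 67 · 84 = 5628.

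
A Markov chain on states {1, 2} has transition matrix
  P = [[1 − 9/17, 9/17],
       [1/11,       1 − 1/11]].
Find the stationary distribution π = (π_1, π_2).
π_1 = 17/116, π_2 = 99/116

Solve πP = π with π_1 + π_2 = 1. From πP = π: π_1 · (1 − 9/17) + π_2 · 1/11 = π_1 ⇒ π_2 · 1/11 = π_1 · 9/17 ⇒ π_2/π_1 = (9/17)/(1/11) = 99/17. Together with π_1 + π_2 = 1:
  π_1 = (1/11)/(9/17 + 1/11) = (1/11)/(116/187) = 17/116,
  π_2 = (9/17)/(9/17 + 1/11) = (9/17)/(116/187) = 99/116.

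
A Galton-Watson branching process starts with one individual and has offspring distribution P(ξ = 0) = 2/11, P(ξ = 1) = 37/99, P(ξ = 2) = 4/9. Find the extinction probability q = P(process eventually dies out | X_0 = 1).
q = 9/22

The pgf is f(s) = 2/11 + 37/99·s + 4/9·s². The extinction probability q is the smallest fixed point of f in [0, 1]. Setting s = f(s):
  4/9·s² + (37/99 − 1)·s + 2/11 = 0
  4/9·s² − (2/11 + 4/9)·s + 2/11 = 0
which factors as (s − 1)·(4/9·s − 2/11) = 0, giving roots s = 1 and s = (2/11)/(4/9) = 9/22.
Mean offspring μ = 37/99 + 2·4/9 = 125/99 > 1 (supercritical), so q < 1. The extinction probability is the smaller root: q = (2/11)/(4/9) = 9/22.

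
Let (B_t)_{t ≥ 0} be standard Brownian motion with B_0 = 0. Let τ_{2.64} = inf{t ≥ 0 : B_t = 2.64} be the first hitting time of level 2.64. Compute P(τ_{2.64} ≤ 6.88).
P(τ_{2.64} ≤ 6.88) = 2(1 − Φ(2.64/√6.88)) = 2(1 − Φ(1.0065)) ≈ 0.3142

By the reflection principle for standard BM, P(τ_b ≤ t) = 2 · P(B_t ≥ b). Since B_t ~ N(0, t), P(B_t ≥ 2.64) = 1 − Φ(2.64/√t) = 1 − Φ(2.64/√6.88) = 1 − Φ(1.0065) ≈ 0.15709. Doubling: P(τ_{2.64} ≤ 6.88) ≈ 2 · 0.15709 = 0.31418 ≈ 0.3142.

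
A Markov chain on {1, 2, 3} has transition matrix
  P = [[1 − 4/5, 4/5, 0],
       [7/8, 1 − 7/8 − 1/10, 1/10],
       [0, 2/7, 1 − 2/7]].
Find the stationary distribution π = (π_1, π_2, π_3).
π = (175/391, 160/391, 56/391)

This is a birth-death chain on three states, which satisfies detailed balance: π_1 · P_{12} = π_2 · P_{21} and π_2 · P_{23} = π_3 · P_{32}.
From π_1 · 4/5 = π_2 · 7/8: π_2/π_1 = (4/5)/(7/8) = 32/35.
From π_2 · 1/10 = π_3 · 2/7: π_3/π_2 = (1/10)/(2/7) = 7/20.
Take π_1 proportional to 1; then unnormalized π = (1, 32/35, 8/25). Normalize by dividing by the sum 391/175:
  π = (175/391, 160/391, 56/391).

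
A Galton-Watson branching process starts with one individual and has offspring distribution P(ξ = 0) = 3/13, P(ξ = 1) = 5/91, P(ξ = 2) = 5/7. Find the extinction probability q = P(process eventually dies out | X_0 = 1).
q = 21/65

The pgf is f(s) = 3/13 + 5/91·s + 5/7·s². The extinction probability q is the smallest fixed point of f in [0, 1]. Setting s = f(s):
  5/7·s² + (5/91 − 1)·s + 3/13 = 0
  5/7·s² − (3/13 + 5/7)·s + 3/13 = 0
which factors as (s − 1)·(5/7·s − 3/13) = 0, giving roots s = 1 and s = (3/13)/(5/7) = 21/65.
Mean offspring μ = 5/91 + 2·5/7 = 135/91 > 1 (supercritical), so q < 1. The extinction probability is the smaller root: q = (3/13)/(5/7) = 21/65.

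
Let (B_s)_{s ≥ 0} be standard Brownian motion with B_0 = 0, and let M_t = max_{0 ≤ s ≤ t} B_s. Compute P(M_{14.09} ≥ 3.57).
P(M_{14.09} ≥ 3.57) = 2·P(B_{14.09} ≥ 3.57) = 2(1 − Φ(3.57/√14.09)) ≈ 0.3416

By the reflection principle for Brownian motion, P(M_t ≥ a) = 2 · P(B_t ≥ a) for a ≥ 0. Since B_t ~ N(0, t), P(B_t ≥ 3.57) = 1 − Φ(3.57/√t) = 1 − Φ(3.57/√14.09) = 1 − Φ(0.9511). So
  P(M_{14.09} ≥ 3.57) = 2(1 − Φ(0.9511)) ≈ 0.3416.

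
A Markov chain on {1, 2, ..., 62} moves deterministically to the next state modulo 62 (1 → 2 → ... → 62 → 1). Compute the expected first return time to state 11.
E[T_11 | X_0 = 11] = 62

The chain cycles deterministically, so starting at state 11 it returns in exactly 62 steps. Equivalently, the stationary distribution is uniform π_j = 1/62 for every state j, so by Kac's formula E[T_11] = 1/π_11 = 62.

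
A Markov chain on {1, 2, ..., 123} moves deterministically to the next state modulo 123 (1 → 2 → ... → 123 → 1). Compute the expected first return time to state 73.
E[T_73 | X_0 = 73] = 123

The chain cycles deterministically, so starting at state 73 it returns in exactly 123 steps. Equivalently, the stationary distribution is uniform π_j = 1/123 for every state j, so by Kac's formula E[T_73] = 1/π_73 = 123.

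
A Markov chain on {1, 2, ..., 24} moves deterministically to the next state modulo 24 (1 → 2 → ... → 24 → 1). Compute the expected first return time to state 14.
E[T_14 | X_0 = 14] = 24

The chain cycles deterministically, so starting at state 14 it returns in exactly 24 steps. Equivalently, the stationary distribution is uniform π_j = 1/24 for every state j, so by Kac's formula E[T_14] = 1/π_14 = 24.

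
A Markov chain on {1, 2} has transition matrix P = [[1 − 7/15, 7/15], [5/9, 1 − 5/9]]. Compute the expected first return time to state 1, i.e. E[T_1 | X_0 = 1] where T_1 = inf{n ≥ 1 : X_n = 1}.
E[T_1 | X_0 = 1] = 1/π_1 = 46/25

For an irreducible recurrent Markov chain with stationary distribution π, E[T_i | X_0 = i] = 1/π_i (Kac's formula). Here π_1 = (5/9)/(7/15 + 5/9) = (5/9)/(46/45) = 25/46, so E[T_1 | X_0 = 1] = 1/π_1 = (7/15 + 5/9)/(5/9) = (46/45)/(5/9) = 46/25.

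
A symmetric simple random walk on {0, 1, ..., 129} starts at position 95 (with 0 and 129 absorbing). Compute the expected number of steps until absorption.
E[τ | X_0 = 95] = 3230

Let v_k = E[τ | X_0 = k]. Boundary: v_0 = v_129 = 0. Recurrence: v_k = 1 + (v_{k-1} + v_{k+1})/2 for 1 ≤ k ≤ 128. The particular solution to v_k − (v_{k-1} + v_{k+1})/2 = 1 is v_k = −k^2. Adding homogeneous solution A + B k and matching boundaries gives v_k = k (129 − k). Substituting k = 95: v_95 = 95 · 34 = 3230.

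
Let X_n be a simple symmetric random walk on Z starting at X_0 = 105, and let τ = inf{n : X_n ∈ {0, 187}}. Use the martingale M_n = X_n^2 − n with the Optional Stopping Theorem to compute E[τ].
E[τ] = 8610

M_n = X_n^2 − n is a martingale (since E[X_{n+1}^2 | F_n] = X_n^2 + 1). By OST (τ has finite mean in a bounded region), E[M_τ] = E[M_0] = X_0^2 − 0 = 105^2 = 11025. Also E[M_τ] = E[X_τ^2] − E[τ]. The walk exits at 0 or 187, with P(hit 187 first) = 105/187, so E[X_τ^2] = 187^2 · 105/187 + 0 = 19635. Thus E[τ] = E[X_τ^2] − E[M_τ] = 19635 − 11025 = 8610 = 105(187 − 105) = 8610.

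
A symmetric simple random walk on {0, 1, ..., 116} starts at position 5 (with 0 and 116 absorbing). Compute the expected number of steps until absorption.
E[τ | X_0 = 5] = 555

Let v_k = E[τ | X_0 = k]. Boundary: v_0 = v_116 = 0. Recurrence: v_k = 1 + (v_{k-1} + v_{k+1})/2 for 1 ≤ k ≤ 115. The particular solution to v_k − (v_{k-1} + v_{k+1})/2 = 1 is v_k = −k^2. Adding homogeneous solution A + B k and matching boundaries gives v_k = k (116 − k). Substituting k = 5: v_5 = 5 · 111 = 555.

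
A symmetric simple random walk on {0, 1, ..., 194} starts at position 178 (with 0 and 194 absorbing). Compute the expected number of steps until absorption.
E[τ | X_0 = 178] = 2848

Let v_k = E[τ | X_0 = k]. Boundary: v_0 = v_194 = 0. Recurrence: v_k = 1 + (v_{k-1} + v_{k+1})/2 for 1 ≤ k ≤ 193. The particular solution to v_k − (v_{k-1} + v_{k+1})/2 = 1 is v_k = −k^2. Adding homogeneous solution A + B k and matching boundaries gives v_k = k (194 − k). Substituting k = 178: v_178 = 178 · 16 = 2848.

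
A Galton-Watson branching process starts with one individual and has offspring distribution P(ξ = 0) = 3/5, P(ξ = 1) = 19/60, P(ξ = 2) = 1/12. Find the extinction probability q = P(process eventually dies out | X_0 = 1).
q = 1

Mean offspring μ = 0·3/5 + 1·19/60 + 2·1/12 = 29/60 ≤ 1. For μ ≤ 1 with offspring not concentrated at 1, the Galton-Watson process goes extinct almost surely, so q = 1.
(Algebraic check: The pgf is f(s) = 3/5 + 19/60·s + 1/12·s². The extinction probability q is the smallest fixed point of f in [0, 1]. Setting s = f(s):
  1/12·s² + (19/60 − 1)·s + 3/5 = 0
  1/12·s² − (3/5 + 1/12)·s + 3/5 = 0
which factors as (s − 1)·(1/12·s − 3/5) = 0, giving roots s = 1 and s = (3/5)/(1/12) = 36/5. Since 36/5 ≥ 1, the smallest root in [0, 1] is s = 1.)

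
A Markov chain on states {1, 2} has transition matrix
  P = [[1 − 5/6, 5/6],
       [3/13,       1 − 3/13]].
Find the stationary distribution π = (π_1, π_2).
π_1 = 18/83, π_2 = 65/83

Solve πP = π with π_1 + π_2 = 1. From πP = π: π_1 · (1 − 5/6) + π_2 · 3/13 = π_1 ⇒ π_2 · 3/13 = π_1 · 5/6 ⇒ π_2/π_1 = (5/6)/(3/13) = 65/18. Together with π_1 + π_2 = 1:
  π_1 = (3/13)/(5/6 + 3/13) = (3/13)/(83/78) = 18/83,
  π_2 = (5/6)/(5/6 + 3/13) = (5/6)/(83/78) = 65/83.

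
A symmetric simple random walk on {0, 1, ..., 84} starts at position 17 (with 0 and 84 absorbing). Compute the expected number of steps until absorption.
E[τ | X_0 = 17] = 1139

Let v_k = E[τ | X_0 = k]. Boundary: v_0 = v_84 = 0. Recurrence: v_k = 1 + (v_{k-1} + v_{k+1})/2 for 1 ≤ k ≤ 83. The particular solution to v_k − (v_{k-1} + v_{k+1})/2 = 1 is v_k = −k^2. Adding homogeneous solution A + B k and matching boundaries gives v_k = k (84 − k). Substituting k = 17: v_17 = 17 · 67 = 1139.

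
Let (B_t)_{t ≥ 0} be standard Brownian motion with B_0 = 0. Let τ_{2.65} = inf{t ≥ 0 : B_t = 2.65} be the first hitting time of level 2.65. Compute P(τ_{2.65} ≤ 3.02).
P(τ_{2.65} ≤ 3.02) = 2(1 − Φ(2.65/√3.02)) = 2(1 − Φ(1.5249)) ≈ 0.1273

By the reflection principle for standard BM, P(τ_b ≤ t) = 2 · P(B_t ≥ b). Since B_t ~ N(0, t), P(B_t ≥ 2.65) = 1 − Φ(2.65/√t) = 1 − Φ(2.65/√3.02) = 1 − Φ(1.5249) ≈ 0.06364. Doubling: P(τ_{2.65} ≤ 3.02) ≈ 2 · 0.06364 = 0.12728 ≈ 0.1273.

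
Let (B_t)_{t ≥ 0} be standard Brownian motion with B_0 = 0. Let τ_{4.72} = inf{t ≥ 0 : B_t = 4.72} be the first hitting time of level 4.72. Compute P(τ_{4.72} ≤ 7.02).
P(τ_{4.72} ≤ 7.02) = 2(1 − Φ(4.72/√7.02)) = 2(1 − Φ(1.7814)) ≈ 0.0748

By the reflection principle for standard BM, P(τ_b ≤ t) = 2 · P(B_t ≥ b). Since B_t ~ N(0, t), P(B_t ≥ 4.72) = 1 − Φ(4.72/√t) = 1 − Φ(4.72/√7.02) = 1 − Φ(1.7814) ≈ 0.03742. Doubling: P(τ_{4.72} ≤ 7.02) ≈ 2 · 0.03742 = 0.07484 ≈ 0.0748.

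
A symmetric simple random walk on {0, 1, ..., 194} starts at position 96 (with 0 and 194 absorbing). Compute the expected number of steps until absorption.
E[τ | X_0 = 96] = 9408

Let v_k = E[τ | X_0 = k]. Boundary: v_0 = v_194 = 0. Recurrence: v_k = 1 + (v_{k-1} + v_{k+1})/2 for 1 ≤ k ≤ 193. The particular solution to v_k − (v_{k-1} + v_{k+1})/2 = 1 is v_k = −k^2. Adding homogeneous solution A + B k and matching boundaries gives v_k = k (194 − k). Substituting k = 96: v_96 = 96 · 98 = 9408.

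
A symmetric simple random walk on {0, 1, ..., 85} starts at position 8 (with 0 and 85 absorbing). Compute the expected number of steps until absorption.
E[τ | X_0 = 8] = 616

Let v_k = E[τ | X_0 = k]. Boundary: v_0 = v_85 = 0. Recurrence: v_k = 1 + (v_{k-1} + v_{k+1})/2 for 1 ≤ k ≤ 84. The particular solution to v_k − (v_{k-1} + v_{k+1})/2 = 1 is v_k = −k^2. Adding homogeneous solution A + B k and matching boundaries gives v_k = k (85 − k). Substituting k = 8: v_8 = 8 · 77 = 616.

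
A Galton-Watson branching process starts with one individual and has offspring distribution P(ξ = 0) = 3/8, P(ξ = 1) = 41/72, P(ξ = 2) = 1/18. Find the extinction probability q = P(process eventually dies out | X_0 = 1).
q = 1

Mean offspring μ = 0·3/8 + 1·41/72 + 2·1/18 = 49/72 ≤ 1. For μ ≤ 1 with offspring not concentrated at 1, the Galton-Watson process goes extinct almost surely, so q = 1.
(Algebraic check: The pgf is f(s) = 3/8 + 41/72·s + 1/18·s². The extinction probability q is the smallest fixed point of f in [0, 1]. Setting s = f(s):
  1/18·s² + (41/72 − 1)·s + 3/8 = 0
  1/18·s² − (3/8 + 1/18)·s + 3/8 = 0
which factors as (s − 1)·(1/18·s − 3/8) = 0, giving roots s = 1 and s = (3/8)/(1/18) = 27/4. Since 27/4 ≥ 1, the smallest root in [0, 1] is s = 1.)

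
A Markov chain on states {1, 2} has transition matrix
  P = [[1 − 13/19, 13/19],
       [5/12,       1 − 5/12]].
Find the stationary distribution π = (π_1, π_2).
π_1 = 95/251, π_2 = 156/251

Solve πP = π with π_1 + π_2 = 1. From πP = π: π_1 · (1 − 13/19) + π_2 · 5/12 = π_1 ⇒ π_2 · 5/12 = π_1 · 13/19 ⇒ π_2/π_1 = (13/19)/(5/12) = 156/95. Together with π_1 + π_2 = 1:
  π_1 = (5/12)/(13/19 + 5/12) = (5/12)/(251/228) = 95/251,
  π_2 = (13/19)/(13/19 + 5/12) = (13/19)/(251/228) = 156/251.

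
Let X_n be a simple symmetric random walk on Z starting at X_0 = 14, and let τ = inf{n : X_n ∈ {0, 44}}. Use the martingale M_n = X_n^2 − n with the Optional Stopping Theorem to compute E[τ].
E[τ] = 420

M_n = X_n^2 − n is a martingale (since E[X_{n+1}^2 | F_n] = X_n^2 + 1). By OST (τ has finite mean in a bounded region), E[M_τ] = E[M_0] = X_0^2 − 0 = 14^2 = 196. Also E[M_τ] = E[X_τ^2] − E[τ]. The walk exits at 0 or 44, with P(hit 44 first) = 14/44, so E[X_τ^2] = 44^2 · 14/44 + 0 = 616. Thus E[τ] = E[X_τ^2] − E[M_τ] = 616 − 196 = 420 = 14(44 − 14) = 420.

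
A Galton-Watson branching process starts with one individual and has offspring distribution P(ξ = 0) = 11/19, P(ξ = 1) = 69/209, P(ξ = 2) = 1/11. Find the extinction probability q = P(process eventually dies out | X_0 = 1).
q = 1

Mean offspring μ = 0·11/19 + 1·69/209 + 2·1/11 = 107/209 ≤ 1. For μ ≤ 1 with offspring not concentrated at 1, the Galton-Watson process goes extinct almost surely, so q = 1.
(Algebraic check: The pgf is f(s) = 11/19 + 69/209·s + 1/11·s². The extinction probability q is the smallest fixed point of f in [0, 1]. Setting s = f(s):
  1/11·s² + (69/209 − 1)·s + 11/19 = 0
  1/11·s² − (11/19 + 1/11)·s + 11/19 = 0
which factors as (s − 1)·(1/11·s − 11/19) = 0, giving roots s = 1 and s = (11/19)/(1/11) = 121/19. Since 121/19 ≥ 1, the smallest root in [0, 1] is s = 1.)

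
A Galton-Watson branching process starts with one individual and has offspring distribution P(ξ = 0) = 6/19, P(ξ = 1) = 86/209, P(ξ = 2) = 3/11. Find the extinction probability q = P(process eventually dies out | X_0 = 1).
q = 1

Mean offspring μ = 0·6/19 + 1·86/209 + 2·3/11 = 200/209 ≤ 1. For μ ≤ 1 with offspring not concentrated at 1, the Galton-Watson process goes extinct almost surely, so q = 1.
(Algebraic check: The pgf is f(s) = 6/19 + 86/209·s + 3/11·s². The extinction probability q is the smallest fixed point of f in [0, 1]. Setting s = f(s):
  3/11·s² + (86/209 − 1)·s + 6/19 = 0
  3/11·s² − (6/19 + 3/11)·s + 6/19 = 0
which factors as (s − 1)·(3/11·s − 6/19) = 0, giving roots s = 1 and s = (6/19)/(3/11) = 22/19. Since 22/19 ≥ 1, the smallest root in [0, 1] is s = 1.)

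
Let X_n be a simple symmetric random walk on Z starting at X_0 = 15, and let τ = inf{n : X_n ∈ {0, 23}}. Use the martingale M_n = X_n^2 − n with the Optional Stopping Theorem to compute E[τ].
E[τ] = 120

M_n = X_n^2 − n is a martingale (since E[X_{n+1}^2 | F_n] = X_n^2 + 1). By OST (τ has finite mean in a bounded region), E[M_τ] = E[M_0] = X_0^2 − 0 = 15^2 = 225. Also E[M_τ] = E[X_τ^2] − E[τ]. The walk exits at 0 or 23, with P(hit 23 first) = 15/23, so E[X_τ^2] = 23^2 · 15/23 + 0 = 345. Thus E[τ] = E[X_τ^2] − E[M_τ] = 345 − 225 = 120 = 15(23 − 15) = 120.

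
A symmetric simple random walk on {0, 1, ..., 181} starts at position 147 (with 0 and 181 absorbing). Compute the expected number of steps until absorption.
E[τ | X_0 = 147] = 4998

Let v_k = E[τ | X_0 = k]. Boundary: v_0 = v_181 = 0. Recurrence: v_k = 1 + (v_{k-1} + v_{k+1})/2 for 1 ≤ k ≤ 180. The particular solution to v_k − (v_{k-1} + v_{k+1})/2 = 1 is v_k = −k^2. Adding homogeneous solution A + B k and matching boundaries gives v_k = k (181 − k). Substituting k = 147: v_147 = 147 · 34 = 4998.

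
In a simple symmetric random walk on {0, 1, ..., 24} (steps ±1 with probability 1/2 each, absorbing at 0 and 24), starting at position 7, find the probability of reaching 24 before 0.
P(hit 24 before 0) = 7/24

Let u_k = P(hit 24 before 0 | start at k). Then u_0 = 0, u_24 = 1, and u_k = u_{k-1}/2 + u_{k+1}/2 for 1 ≤ k ≤ 23. This harmonic recurrence is solved by u_k = k/24, giving u_7 = 7/24.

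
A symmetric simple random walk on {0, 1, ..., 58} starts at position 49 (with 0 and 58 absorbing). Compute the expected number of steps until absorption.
E[τ | X_0 = 49] = 441

Let v_k = E[τ | X_0 = k]. Boundary: v_0 = v_58 = 0. Recurrence: v_k = 1 + (v_{k-1} + v_{k+1})/2 for 1 ≤ k ≤ 57. The particular solution to v_k − (v_{k-1} + v_{k+1})/2 = 1 is v_k = −k^2. Adding homogeneous solution A + B k and matching boundaries gives v_k = k (58 − k). Substituting k = 49: v_49 = 49 · 9 = 441.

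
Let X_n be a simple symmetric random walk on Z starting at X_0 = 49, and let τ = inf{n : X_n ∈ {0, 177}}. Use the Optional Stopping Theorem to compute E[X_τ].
E[X_τ] = 49

X_n is a martingale and τ is a bounded-mean stopping time (indeed τ is finite a.s. with bounded expectation since the walk is in a bounded region). By the OST, E[X_τ] = E[X_0] = 49. Equivalently: E[X_τ] = 177 · P(hit 177 first) + 0 · P(hit 0 first) = 177 · (49/177) = 49.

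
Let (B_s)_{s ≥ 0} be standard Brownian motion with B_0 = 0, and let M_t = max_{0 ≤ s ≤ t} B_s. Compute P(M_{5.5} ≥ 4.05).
P(M_{5.5} ≥ 4.05) = 2·P(B_{5.5} ≥ 4.05) = 2(1 − Φ(4.05/√5.5)) ≈ 0.0842

By the reflection principle for Brownian motion, P(M_t ≥ a) = 2 · P(B_t ≥ a) for a ≥ 0. Since B_t ~ N(0, t), P(B_t ≥ 4.05) = 1 − Φ(4.05/√t) = 1 − Φ(4.05/√5.5) = 1 − Φ(1.7269). So
  P(M_{5.5} ≥ 4.05) = 2(1 − Φ(1.7269)) ≈ 0.0842.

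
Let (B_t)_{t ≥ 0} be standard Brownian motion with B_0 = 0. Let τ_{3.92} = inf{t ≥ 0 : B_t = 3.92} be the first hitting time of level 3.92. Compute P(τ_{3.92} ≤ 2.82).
P(τ_{3.92} ≤ 2.82) = 2(1 − Φ(3.92/√2.82)) = 2(1 − Φ(2.3343)) ≈ 0.0196

By the reflection principle for standard BM, P(τ_b ≤ t) = 2 · P(B_t ≥ b). Since B_t ~ N(0, t), P(B_t ≥ 3.92) = 1 − Φ(3.92/√t) = 1 − Φ(3.92/√2.82) = 1 − Φ(2.3343) ≈ 0.00979. Doubling: P(τ_{3.92} ≤ 2.82) ≈ 2 · 0.00979 = 0.01958 ≈ 0.0196.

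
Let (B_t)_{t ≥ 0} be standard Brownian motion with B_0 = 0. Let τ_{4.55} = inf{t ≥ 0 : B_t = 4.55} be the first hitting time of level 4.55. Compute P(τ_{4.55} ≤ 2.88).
P(τ_{4.55} ≤ 2.88) = 2(1 − Φ(4.55/√2.88)) = 2(1 − Φ(2.6811)) ≈ 0.0073

By the reflection principle for standard BM, P(τ_b ≤ t) = 2 · P(B_t ≥ b). Since B_t ~ N(0, t), P(B_t ≥ 4.55) = 1 − Φ(4.55/√t) = 1 − Φ(4.55/√2.88) = 1 − Φ(2.6811) ≈ 0.00367. Doubling: P(τ_{4.55} ≤ 2.88) ≈ 2 · 0.00367 = 0.00734 ≈ 0.0073.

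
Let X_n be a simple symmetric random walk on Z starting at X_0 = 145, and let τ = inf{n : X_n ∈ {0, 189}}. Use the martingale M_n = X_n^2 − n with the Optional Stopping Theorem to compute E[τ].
E[τ] = 6380

M_n = X_n^2 − n is a martingale (since E[X_{n+1}^2 | F_n] = X_n^2 + 1). By OST (τ has finite mean in a bounded region), E[M_τ] = E[M_0] = X_0^2 − 0 = 145^2 = 21025. Also E[M_τ] = E[X_τ^2] − E[τ]. The walk exits at 0 or 189, with P(hit 189 first) = 145/189, so E[X_τ^2] = 189^2 · 145/189 + 0 = 27405. Thus E[τ] = E[X_τ^2] − E[M_τ] = 27405 − 21025 = 6380 = 145(189 − 145) = 6380.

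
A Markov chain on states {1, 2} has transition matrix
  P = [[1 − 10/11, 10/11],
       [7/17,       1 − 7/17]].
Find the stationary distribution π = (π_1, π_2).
π_1 = 77/247, π_2 = 170/247

Solve πP = π with π_1 + π_2 = 1. From πP = π: π_1 · (1 − 10/11) + π_2 · 7/17 = π_1 ⇒ π_2 · 7/17 = π_1 · 10/11 ⇒ π_2/π_1 = (10/11)/(7/17) = 170/77. Together with π_1 + π_2 = 1:
  π_1 = (7/17)/(10/11 + 7/17) = (7/17)/(247/187) = 77/247,
  π_2 = (10/11)/(10/11 + 7/17) = (10/11)/(247/187) = 170/247.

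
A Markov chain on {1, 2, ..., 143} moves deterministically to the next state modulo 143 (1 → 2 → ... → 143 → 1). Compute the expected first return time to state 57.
E[T_57 | X_0 = 57] = 143

The chain cycles deterministically, so starting at state 57 it returns in exactly 143 steps. Equivalently, the stationary distribution is uniform π_j = 1/143 for every state j, so by Kac's formula E[T_57] = 1/π_57 = 143.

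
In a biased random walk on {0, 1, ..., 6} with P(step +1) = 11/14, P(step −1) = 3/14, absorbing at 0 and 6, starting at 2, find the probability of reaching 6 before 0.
P(hit 6 before 0) = (1 − (3/11)^2) / (1 − (3/11)^6) = 14641/15811

Let u_k denote P(reach 6 before 0 | start at k). Boundary: u_0 = 0, u_6 = 1. Recurrence: u_k = 11/14·u_{k+1} + 3/14·u_{k-1} for 1 ≤ k ≤ 5. Try u_k = A + B·r^k with r = q/p = (3/14)/(11/14) = 3/11. Substitution satisfies the recurrence; boundary conditions give:
  u_k = (1 − r^k) / (1 − r^N) = (1 − (3/11)^2) / (1 − (3/11)^6) = 14641/15811.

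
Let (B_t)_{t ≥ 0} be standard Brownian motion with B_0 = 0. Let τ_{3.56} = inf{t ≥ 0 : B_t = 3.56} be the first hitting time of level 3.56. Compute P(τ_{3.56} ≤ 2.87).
P(τ_{3.56} ≤ 2.87) = 2(1 − Φ(3.56/√2.87)) = 2(1 − Φ(2.1014)) ≈ 0.0356

By the reflection principle for standard BM, P(τ_b ≤ t) = 2 · P(B_t ≥ b). Since B_t ~ N(0, t), P(B_t ≥ 3.56) = 1 − Φ(3.56/√t) = 1 − Φ(3.56/√2.87) = 1 − Φ(2.1014) ≈ 0.01780. Doubling: P(τ_{3.56} ≤ 2.87) ≈ 2 · 0.01780 = 0.03560 ≈ 0.0356.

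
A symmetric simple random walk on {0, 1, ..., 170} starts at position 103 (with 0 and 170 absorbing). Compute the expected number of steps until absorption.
E[τ | X_0 = 103] = 6901

Let v_k = E[τ | X_0 = k]. Boundary: v_0 = v_170 = 0. Recurrence: v_k = 1 + (v_{k-1} + v_{k+1})/2 for 1 ≤ k ≤ 169. The particular solution to v_k − (v_{k-1} + v_{k+1})/2 = 1 is v_k = −k^2. Adding homogeneous solution A + B k and matching boundaries gives v_k = k (170 − k). Substituting k = 103: v_103 = 103 · 67 = 6901.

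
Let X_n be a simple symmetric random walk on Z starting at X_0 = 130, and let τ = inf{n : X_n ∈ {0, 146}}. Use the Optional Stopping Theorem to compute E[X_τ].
E[X_τ] = 130

X_n is a martingale and τ is a bounded-mean stopping time (indeed τ is finite a.s. with bounded expectation since the walk is in a bounded region). By the OST, E[X_τ] = E[X_0] = 130. Equivalently: E[X_τ] = 146 · P(hit 146 first) + 0 · P(hit 0 first) = 146 · (130/146) = 130.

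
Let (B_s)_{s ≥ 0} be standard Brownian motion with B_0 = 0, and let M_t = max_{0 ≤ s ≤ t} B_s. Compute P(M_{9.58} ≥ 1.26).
P(M_{9.58} ≥ 1.26) = 2·P(B_{9.58} ≥ 1.26) = 2(1 − Φ(1.26/√9.58)) ≈ 0.6839

By the reflection principle for Brownian motion, P(M_t ≥ a) = 2 · P(B_t ≥ a) for a ≥ 0. Since B_t ~ N(0, t), P(B_t ≥ 1.26) = 1 − Φ(1.26/√t) = 1 − Φ(1.26/√9.58) = 1 − Φ(0.4071). So
  P(M_{9.58} ≥ 1.26) = 2(1 − Φ(0.4071)) ≈ 0.6839.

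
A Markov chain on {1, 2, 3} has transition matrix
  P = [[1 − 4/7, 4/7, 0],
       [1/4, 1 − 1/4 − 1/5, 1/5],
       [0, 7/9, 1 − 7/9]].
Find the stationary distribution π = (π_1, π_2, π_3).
π = (245/949, 560/949, 144/949)

This is a birth-death chain on three states, which satisfies detailed balance: π_1 · P_{12} = π_2 · P_{21} and π_2 · P_{23} = π_3 · P_{32}.
From π_1 · 4/7 = π_2 · 1/4: π_2/π_1 = (4/7)/(1/4) = 16/7.
From π_2 · 1/5 = π_3 · 7/9: π_3/π_2 = (1/5)/(7/9) = 9/35.
Take π_1 proportional to 1; then unnormalized π = (1, 16/7, 144/245). Normalize by dividing by the sum 949/245:
  π = (245/949, 560/949, 144/949).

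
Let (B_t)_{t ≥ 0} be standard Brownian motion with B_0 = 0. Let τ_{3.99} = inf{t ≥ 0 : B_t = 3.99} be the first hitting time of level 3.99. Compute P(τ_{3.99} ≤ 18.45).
P(τ_{3.99} ≤ 18.45) = 2(1 − Φ(3.99/√18.45)) = 2(1 − Φ(0.9289)) ≈ 0.3529

By the reflection principle for standard BM, P(τ_b ≤ t) = 2 · P(B_t ≥ b). Since B_t ~ N(0, t), P(B_t ≥ 3.99) = 1 − Φ(3.99/√t) = 1 − Φ(3.99/√18.45) = 1 − Φ(0.9289) ≈ 0.17647. Doubling: P(τ_{3.99} ≤ 18.45) ≈ 2 · 0.17647 = 0.35294 ≈ 0.3529.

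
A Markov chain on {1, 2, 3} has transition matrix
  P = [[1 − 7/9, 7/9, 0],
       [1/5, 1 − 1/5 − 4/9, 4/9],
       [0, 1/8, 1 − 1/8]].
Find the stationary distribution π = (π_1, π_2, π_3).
π = (81/1516, 315/1516, 280/379)

This is a birth-death chain on three states, which satisfies detailed balance: π_1 · P_{12} = π_2 · P_{21} and π_2 · P_{23} = π_3 · P_{32}.
From π_1 · 7/9 = π_2 · 1/5: π_2/π_1 = (7/9)/(1/5) = 35/9.
From π_2 · 4/9 = π_3 · 1/8: π_3/π_2 = (4/9)/(1/8) = 32/9.
Take π_1 proportional to 1; then unnormalized π = (1, 35/9, 1120/81). Normalize by dividing by the sum 1516/81:
  π = (81/1516, 315/1516, 280/379).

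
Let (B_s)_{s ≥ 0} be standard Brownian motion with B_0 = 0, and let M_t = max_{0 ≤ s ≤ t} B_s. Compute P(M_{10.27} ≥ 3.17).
P(M_{10.27} ≥ 3.17) = 2·P(B_{10.27} ≥ 3.17) = 2(1 − Φ(3.17/√10.27)) ≈ 0.3226

By the reflection principle for Brownian motion, P(M_t ≥ a) = 2 · P(B_t ≥ a) for a ≥ 0. Since B_t ~ N(0, t), P(B_t ≥ 3.17) = 1 − Φ(3.17/√t) = 1 − Φ(3.17/√10.27) = 1 − Φ(0.9892). So
  P(M_{10.27} ≥ 3.17) = 2(1 − Φ(0.9892)) ≈ 0.3226.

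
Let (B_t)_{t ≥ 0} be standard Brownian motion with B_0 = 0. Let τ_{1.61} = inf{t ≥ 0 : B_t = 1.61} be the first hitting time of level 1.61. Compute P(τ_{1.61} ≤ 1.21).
P(τ_{1.61} ≤ 1.21) = 2(1 − Φ(1.61/√1.21)) = 2(1 − Φ(1.4636)) ≈ 0.1433

By the reflection principle for standard BM, P(τ_b ≤ t) = 2 · P(B_t ≥ b). Since B_t ~ N(0, t), P(B_t ≥ 1.61) = 1 − Φ(1.61/√t) = 1 − Φ(1.61/√1.21) = 1 − Φ(1.4636) ≈ 0.07165. Doubling: P(τ_{1.61} ≤ 1.21) ≈ 2 · 0.07165 = 0.14330 ≈ 0.1433.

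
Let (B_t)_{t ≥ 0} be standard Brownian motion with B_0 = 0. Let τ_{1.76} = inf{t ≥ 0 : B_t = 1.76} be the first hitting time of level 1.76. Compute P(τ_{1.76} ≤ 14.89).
P(τ_{1.76} ≤ 14.89) = 2(1 − Φ(1.76/√14.89)) = 2(1 − Φ(0.4561)) ≈ 0.6483

By the reflection principle for standard BM, P(τ_b ≤ t) = 2 · P(B_t ≥ b). Since B_t ~ N(0, t), P(B_t ≥ 1.76) = 1 − Φ(1.76/√t) = 1 − Φ(1.76/√14.89) = 1 − Φ(0.4561) ≈ 0.32416. Doubling: P(τ_{1.76} ≤ 14.89) ≈ 2 · 0.32416 = 0.64832 ≈ 0.6483.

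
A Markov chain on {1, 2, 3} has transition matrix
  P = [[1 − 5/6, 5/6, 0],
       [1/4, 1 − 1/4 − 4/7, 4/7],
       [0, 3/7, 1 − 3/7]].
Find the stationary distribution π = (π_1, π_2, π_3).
π = (9/79, 30/79, 40/79)

This is a birth-death chain on three states, which satisfies detailed balance: π_1 · P_{12} = π_2 · P_{21} and π_2 · P_{23} = π_3 · P_{32}.
From π_1 · 5/6 = π_2 · 1/4: π_2/π_1 = (5/6)/(1/4) = 10/3.
From π_2 · 4/7 = π_3 · 3/7: π_3/π_2 = (4/7)/(3/7) = 4/3.
Take π_1 proportional to 1; then unnormalized π = (1, 10/3, 40/9). Normalize by dividing by the sum 79/9:
  π = (9/79, 30/79, 40/79).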